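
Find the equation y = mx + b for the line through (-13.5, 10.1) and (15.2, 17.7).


m = (7.6)/(28.7) = 0.2648
b = y1 - m*x1 = 10.1 - (7.6*(-13.5))/(28.7) = 10.1 + 3.5749 = 13.6749

y = 0.2648x + 13.6749


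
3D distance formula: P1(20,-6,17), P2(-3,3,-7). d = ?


dx=-23, dy=9, dz=-24
d = sqrt(529+81+576) = sqrt(1186) = 34.4384

34.4384


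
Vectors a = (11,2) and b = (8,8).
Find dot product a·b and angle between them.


a·b = 11*8 + 2*8 = 88 + 16 = 104
|a| = sqrt(121+4) = 11.1803
|b| = sqrt(64+64) = 11.3137
cos(theta) = 104/(sqrt(125)*sqrt(128)) = 104/sqrt(16000) = 0.822192
theta = arccos(104/sqrt(16000)) = 34.6952 degrees

a·b = 104, theta = 34.6952 deg


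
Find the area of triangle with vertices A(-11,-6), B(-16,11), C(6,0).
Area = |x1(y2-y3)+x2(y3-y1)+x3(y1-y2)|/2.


-11*(11-0) = -121
-16*(0+ 6) = -96
6*(-6-11) = -102
sum = -319
Area = |-319|/2 = 159.5000

159.5000 sq units


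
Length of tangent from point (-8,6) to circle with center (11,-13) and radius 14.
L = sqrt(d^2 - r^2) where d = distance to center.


d = sqrt((-8-11)^2 + (6+ 13)^2) = sqrt(361+361) = 26.8701
L = sqrt(722.0000 - 196) = sqrt(526.0000) = 22.9347

22.9347


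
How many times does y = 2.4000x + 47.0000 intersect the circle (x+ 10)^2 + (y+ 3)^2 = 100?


Substitute y = 2.4000x + 47.0000: (x+ 10)^2 + (2.4000x+47.0000+ 3)^2 = 100
Expand to Ax^2 + Bx + C = 0, where b-k = 50
A = 1+m^2 = 6.76
B = 2(m(b-k) - h) = 2(2.4000*50 + 10) = 260
C = h^2 + (b-k)^2 - r^2 = 100 + 2500 - 100 = 2500
disc = B^2-4AC = 67600.0000 - 67600.0000 = 0
disc = 0

1 intersection point (tangent)


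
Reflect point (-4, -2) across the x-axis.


Reflection rule for x-axis: (x, -y)
(-4, -2) -> (-4, 2)

(-4, 2)


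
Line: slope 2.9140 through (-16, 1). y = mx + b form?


y - 1 = 2.9140(x + 16)
y = 2.9140x + 1 - 2.9140*(-16)
y = 2.9140x + 47.6240

y = 2.9140x + 47.6240


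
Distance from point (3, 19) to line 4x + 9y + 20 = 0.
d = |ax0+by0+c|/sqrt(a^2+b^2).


|4*3 + 9*19 + 20| = |203| = 203
sqrt(16 + 81) = sqrt(97) = 9.8489
d = 203/sqrt(97) = 20.6115

20.6115


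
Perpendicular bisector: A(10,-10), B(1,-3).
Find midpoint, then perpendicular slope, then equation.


Midpoint = (5.5, -6.5)
Slope of AB = dy/dx = 7/(-9) = -0.7778
Perp slope = -dx/dy = 9/7 = 1.2857
b = My - (perp slope)*Mx = -6.5 + (-9*5.5)/7 = -6.5 - 7.0714 = -13.5714

y = 1.2857x - 13.5714


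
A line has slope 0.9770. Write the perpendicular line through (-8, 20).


Perpendicular slope = -1/m1 = -1/0.9770 = -1.0235
b2 = y0 - m2*x0 = 20 - 8/0.9770 = 20 - 8.1883 = 11.8117

y = -1.0235x + 11.8117


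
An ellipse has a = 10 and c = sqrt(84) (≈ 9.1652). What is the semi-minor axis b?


b^2 = 10^2 - (sqrt(84))^2 = 100 - 84 = 16
b = sqrt(16) = 4

b = 4


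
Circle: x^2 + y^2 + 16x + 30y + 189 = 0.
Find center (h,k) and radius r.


h = -D/2 = -16/2 = -8
k = -E/2 = -30/2 = -15
r^2 = h^2 + k^2 - F = 64 + 225 - 189 = 100
r = 10

Center (-8, -15), radius = 10


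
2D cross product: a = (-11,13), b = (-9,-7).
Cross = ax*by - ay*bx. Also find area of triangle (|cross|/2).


cross = -11*(-7) - 13*(-9) = 77 + 117 = 194
Triangle area = |194|/2 = 194/2 = 97.0000

cross = 194, triangle area = 97.0000


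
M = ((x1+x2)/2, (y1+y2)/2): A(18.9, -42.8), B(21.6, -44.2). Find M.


Mx = (18.9 + 21.6)/2 = 40.5/2 = 20.2500
My = (-42.8 - 44.2)/2 = -87.0/2 = -43.5000

(20.2500, -43.5000)


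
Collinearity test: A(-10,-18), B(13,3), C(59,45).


-10*(3-45) + 13*(45+ 18) + 59*(-18-3)
= 420 + 819 - 1239 = 0

Yes, collinear (determinant = 0)


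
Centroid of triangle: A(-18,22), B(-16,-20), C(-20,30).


Gx = (-18- 16- 20)/3 = -54/3 = -18.0000
Gy = (22- 20+30)/3 = 32/3 = 10.6667

G = (-18.0000, 10.6667)


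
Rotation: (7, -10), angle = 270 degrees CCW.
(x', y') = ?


cos(270) = 0, sin(270) = -1
x' = 7*0 + 10*(-1) = -10
y' = 7*(-1) - 10*0 = -7

(-10, -7)


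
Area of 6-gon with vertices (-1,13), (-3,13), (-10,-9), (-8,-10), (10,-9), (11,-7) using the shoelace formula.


sum(xi*y_{i+1}) = -1*13 - 3*(-9) - 10*(-10) - 8*(-9) + 10*(-7) + 11*13 = 259
sum(yi*x_{i+1}) = 13*(-3) + 13*(-10) - 9*(-8) - 10*10 - 9*11 - 7*(-1) = -289
Area = |259 + 289|/2 = 548/2 = 274.0000

274.0000 sq units


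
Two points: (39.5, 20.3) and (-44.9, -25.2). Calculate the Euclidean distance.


dx = -44.9 - 39.5 = -84.4
dy = -25.2 - 20.3 = -45.5
d = sqrt(7123.36 + 2070.25) = sqrt(9193.61) = 95.8833

95.8833


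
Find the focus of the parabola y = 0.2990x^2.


a = 0.2990
4a = 1.1960
focus = (0, 1/1.1960) = (0, 0.8361)

Focus = (0, 0.8361)


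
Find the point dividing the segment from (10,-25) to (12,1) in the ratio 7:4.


Px = (7*12 + 4*10)/11 = 124/11 = 11.2727
Py = (7*1 + 4*(-25))/11 = -93/11 = -8.4545

P = (11.2727, -8.4545)


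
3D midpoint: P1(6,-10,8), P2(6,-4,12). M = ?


Mx = (6+6)/2 = 6.0000
My = (-10- 4)/2 = -7.0000
Mz = (8+12)/2 = 10.0000

M = (6.0000, -7.0000, 10.0000)


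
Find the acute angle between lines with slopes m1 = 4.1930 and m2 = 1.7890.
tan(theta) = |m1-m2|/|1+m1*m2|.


m1-m2 = 2.404
1+m1*m2 = 8.501277
tan(theta) = |2.404/8.501277| = 0.282781
theta = arctan(|2.404/8.501277|) = 15.7899 degrees (acute angle)

15.7899 degrees


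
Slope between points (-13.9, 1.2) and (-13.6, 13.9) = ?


dy = 13.9 - 1.2 = 12.7
dx = -13.6 + 13.9 = 0.3
m = 12.7/0.3 = 42.3333

m = 42.3333


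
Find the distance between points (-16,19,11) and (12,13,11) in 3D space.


dx=28, dy=-6, dz=0
d = sqrt(784+36+0) = sqrt(820) = 28.6356

28.6356


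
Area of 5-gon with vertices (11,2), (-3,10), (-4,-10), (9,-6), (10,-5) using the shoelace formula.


sum(xi*y_{i+1}) = 11*10 - 3*(-10) - 4*(-6) + 9*(-5) + 10*2 = 139
sum(yi*x_{i+1}) = 2*(-3) + 10*(-4) - 10*9 - 6*10 - 5*11 = -251
Area = |139 + 251|/2 = 390/2 = 195.0000

195.0000 sq units


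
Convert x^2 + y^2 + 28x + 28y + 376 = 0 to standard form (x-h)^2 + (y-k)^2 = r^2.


h = -D/2 = -28/2 = -14
k = -E/2 = -28/2 = -14
r^2 = h^2 + k^2 - F = 196 + 196 - 376 = 16
r = 4

Center (-14, -14), radius = 4


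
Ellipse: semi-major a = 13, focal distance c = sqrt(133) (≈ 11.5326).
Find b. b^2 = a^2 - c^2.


b^2 = 13^2 - (sqrt(133))^2 = 169 - 133 = 36
b = sqrt(36) = 6

b = 6


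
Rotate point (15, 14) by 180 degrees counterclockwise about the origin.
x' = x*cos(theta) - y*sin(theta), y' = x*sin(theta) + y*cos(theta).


cos(180) = -1, sin(180) = 0
x' = 15*(-1) - 14*0 = -15
y' = 15*0 + 14*(-1) = -14

(-15, -14)


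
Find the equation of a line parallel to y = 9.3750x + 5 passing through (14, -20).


Parallel lines have equal slopes.
m2 = 9.3750
b2 = -20 - 9.3750*14 = -151.2500

y = 9.3750x - 151.2500


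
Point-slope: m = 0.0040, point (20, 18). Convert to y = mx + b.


y - 18 = 0.0040(x - 20)
y = 0.0040x + 18 - 0.0040*20
y = 0.0040x + 17.9200

y = 0.0040x + 17.9200


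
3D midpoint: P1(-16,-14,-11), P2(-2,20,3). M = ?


Mx = (-16- 2)/2 = -9.0000
My = (-14+20)/2 = 3.0000
Mz = (-11+3)/2 = -4.0000

M = (-9.0000, 3.0000, -4.0000)


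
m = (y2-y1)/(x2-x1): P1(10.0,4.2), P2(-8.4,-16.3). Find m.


dy = -16.3 - 4.2 = -20.5
dx = -8.4 - 10.0 = -18.4
m = -20.5/(-18.4) = 1.1141

m = 1.1141


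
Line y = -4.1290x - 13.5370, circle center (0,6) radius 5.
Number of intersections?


Substitute y = -4.1290x - 13.5370: (x-0)^2 + (-4.1290x- 13.5370-6)^2 = 25
Expand to Ax^2 + Bx + C = 0, where b-k = -19.537
A = 1+m^2 = 18.048641
B = 2(m(b-k) - h) = 2(-4.1290*(-19.537) - 0) = 161.336546
C = h^2 + (b-k)^2 - r^2 = 0 + 381.694369 - 25 = 356.694369
disc = B^2-4AC = 26029.4811 - 25751.3945 = 278.0866
disc > 0

2 intersection points


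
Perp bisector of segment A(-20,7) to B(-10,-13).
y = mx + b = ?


Midpoint = (-15, -3)
Slope of AB = dy/dx = -20/10 = -2.0000
Perp slope = -dx/dy = 10/20 = 0.5000
b = My - (perp slope)*Mx = -3 + (10*(-15))/(-20) = -3 + 7.5000 = 4.5000

y = 0.5000x + 4.5000


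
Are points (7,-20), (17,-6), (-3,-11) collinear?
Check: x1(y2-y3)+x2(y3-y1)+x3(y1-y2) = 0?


7*(-6+ 11) + 17*(-11+ 20) - 3*(-20+ 6)
= 35 + 153 + 42 = 230

No, not collinear (determinant = 230)


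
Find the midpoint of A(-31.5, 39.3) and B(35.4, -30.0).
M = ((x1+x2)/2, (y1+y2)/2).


Mx = (-31.5 + 35.4)/2 = 3.9/2 = 1.9500
My = (39.3 - 30.0)/2 = 9.3/2 = 4.6500

(1.9500, 4.6500)


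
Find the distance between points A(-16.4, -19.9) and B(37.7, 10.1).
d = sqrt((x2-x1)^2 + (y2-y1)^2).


dx = 37.7 + 16.4 = 54.1
dy = 10.1 + 19.9 = 30.0
d = sqrt(2926.81 + 900.0) = sqrt(3826.81) = 61.8612

61.8612


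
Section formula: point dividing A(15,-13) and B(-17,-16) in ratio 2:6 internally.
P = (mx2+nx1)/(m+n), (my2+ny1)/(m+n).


Px = (2*(-17) + 6*15)/8 = 56/8 = 7.0000
Py = (2*(-16) + 6*(-13))/8 = -110/8 = -13.7500

P = (7.0000, -13.7500)


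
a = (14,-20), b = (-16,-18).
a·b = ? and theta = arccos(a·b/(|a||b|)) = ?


a·b = 14*(-16) - 20*(-18) = -224 + 360 = 136
|a| = sqrt(196+400) = 24.4131
|b| = sqrt(256+324) = 24.0832
cos(theta) = 136/(sqrt(596)*sqrt(580)) = 136/sqrt(345680) = 0.231314
theta = arccos(136/sqrt(345680)) = 76.6256 degrees

a·b = 136, theta = 76.6256 deg


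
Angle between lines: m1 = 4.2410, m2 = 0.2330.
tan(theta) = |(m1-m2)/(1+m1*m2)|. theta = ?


m1-m2 = 4.008
1+m1*m2 = 1.988153
tan(theta) = |4.008/1.988153| = 2.015941
theta = arctan(|4.008/1.988153|) = 63.6165 degrees (acute angle)

63.6165 degrees


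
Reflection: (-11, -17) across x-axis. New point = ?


Reflection rule for x-axis: (x, -y)
(-11, -17) -> (-11, 17)

(-11, 17)


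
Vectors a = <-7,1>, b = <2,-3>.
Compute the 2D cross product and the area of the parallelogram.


cross = -7*(-3) - 1*2 = 21 - 2 = 19
Parallelogram area = |19| = 19

cross = 19, parallelogram area = 19


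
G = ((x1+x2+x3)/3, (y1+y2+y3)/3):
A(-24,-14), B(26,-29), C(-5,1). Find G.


Gx = (-24+26- 5)/3 = -3/3 = -1.0000
Gy = (-14- 29+1)/3 = -42/3 = -14.0000

G = (-1.0000, -14.0000)


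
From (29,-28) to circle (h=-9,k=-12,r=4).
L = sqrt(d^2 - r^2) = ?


d = sqrt((29+ 9)^2 + (-28+ 12)^2) = sqrt(1444+256) = 41.2311
L = sqrt(1700.0000 - 16) = sqrt(1684.0000) = 41.0366

41.0366


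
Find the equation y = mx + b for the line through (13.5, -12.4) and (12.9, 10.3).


m = (22.7)/(-0.6) = -37.8333
b = y1 - m*x1 = -12.4 - (22.7*13.5)/(-0.6) = -12.4 + 510.7500 = 498.3500

y = -37.8333x + 498.3500


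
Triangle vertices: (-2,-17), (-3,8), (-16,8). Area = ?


-2*(8-8) = 0
-3*(8+ 17) = -75
-16*(-17-8) = 400
sum = 325
Area = |325|/2 = 162.5000

162.5000 sq units


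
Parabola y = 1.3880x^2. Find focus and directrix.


a = 1.3880
1/(4a) = 0.1801
Focus = (0, 0.1801)
Directrix: y = -0.1801

Focus = (0, 0.1801), Directrix: y = -0.1801


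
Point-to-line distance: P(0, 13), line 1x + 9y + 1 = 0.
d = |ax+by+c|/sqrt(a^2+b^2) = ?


|1*0 + 9*13 + 1| = |118| = 118
sqrt(1 + 81) = sqrt(82) = 9.0554
d = 118/sqrt(82) = 13.0309

13.0309


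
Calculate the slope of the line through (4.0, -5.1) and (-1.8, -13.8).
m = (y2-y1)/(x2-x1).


dy = -13.8 + 5.1 = -8.7
dx = -1.8 - 4.0 = -5.8
m = -8.7/(-5.8) = 1.5000

m = 1.5000


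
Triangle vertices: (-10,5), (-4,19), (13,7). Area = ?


-10*(19-7) = -120
-4*(7-5) = -8
13*(5-19) = -182
sum = -310
Area = |-310|/2 = 155.0000

155.0000 sq units


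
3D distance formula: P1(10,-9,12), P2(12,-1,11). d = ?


dx=2, dy=8, dz=-1
d = sqrt(4+64+1) = sqrt(69) = 8.3066

8.3066


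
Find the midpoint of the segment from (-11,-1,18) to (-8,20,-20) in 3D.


Mx = (-11- 8)/2 = -9.5000
My = (-1+20)/2 = 9.5000
Mz = (18- 20)/2 = -1.0000

M = (-9.5000, 9.5000, -1.0000)


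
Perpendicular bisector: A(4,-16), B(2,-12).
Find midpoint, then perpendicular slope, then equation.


Midpoint = (3, -14)
Slope of AB = dy/dx = 4/(-2) = -2.0000
Perp slope = -dx/dy = 2/4 = 0.5000
b = My - (perp slope)*Mx = -14 + (-2*3)/4 = -14 - 1.5000 = -15.5000

y = 0.5000x - 15.5000


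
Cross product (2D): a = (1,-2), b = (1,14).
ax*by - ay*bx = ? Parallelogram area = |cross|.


cross = 1*14 + 2*1 = 14 + 2 = 16
Parallelogram area = |16| = 16

cross = 16, parallelogram area = 16


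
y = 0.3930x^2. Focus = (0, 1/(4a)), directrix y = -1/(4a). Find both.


a = 0.3930
1/(4a) = 0.6361
Focus = (0, 0.6361)
Directrix: y = -0.6361

Focus = (0, 0.6361), Directrix: y = -0.6361


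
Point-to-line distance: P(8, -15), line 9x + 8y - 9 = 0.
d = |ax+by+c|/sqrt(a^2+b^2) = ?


|9*8 + 8*(-15) - 9| = |-57| = 57
sqrt(81 + 64) = sqrt(145) = 12.0416
d = 57/sqrt(145) = 4.7336

4.7336


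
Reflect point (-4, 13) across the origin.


Reflection rule for origin: (-x, -y)
(-4, 13) -> (4, -13)

(4, -13)


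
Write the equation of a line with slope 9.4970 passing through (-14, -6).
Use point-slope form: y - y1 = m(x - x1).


y + 6 = 9.4970(x + 14)
y = 9.4970x - 6 - 9.4970*(-14)
y = 9.4970x + 126.9580

y = 9.4970x + 126.9580


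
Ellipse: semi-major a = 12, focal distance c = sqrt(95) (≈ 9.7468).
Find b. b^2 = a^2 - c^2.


b^2 = 12^2 - (sqrt(95))^2 = 144 - 95 = 49
b = sqrt(49) = 7

b = 7


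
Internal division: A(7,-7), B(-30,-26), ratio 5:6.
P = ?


Px = (5*(-30) + 6*7)/11 = -108/11 = -9.8182
Py = (5*(-26) + 6*(-7))/11 = -172/11 = -15.6364

P = (-9.8182, -15.6364)


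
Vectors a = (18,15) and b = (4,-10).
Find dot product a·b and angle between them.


a·b = 18*4 + 15*(-10) = 72 - 150 = -78
|a| = sqrt(324+225) = 23.4307
|b| = sqrt(16+100) = 10.7703
cos(theta) = -78/(sqrt(549)*sqrt(116)) = -78/sqrt(63684) = -0.309086
theta = arccos(-78/sqrt(63684)) = 108.0042 degrees

a·b = -78, theta = 108.0042 deg


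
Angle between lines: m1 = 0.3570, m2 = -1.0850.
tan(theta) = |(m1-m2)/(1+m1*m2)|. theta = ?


m1-m2 = 1.442
1+m1*m2 = 0.612655
tan(theta) = |1.442/0.612655| = 2.353690
theta = arctan(|1.442/0.612655|) = 66.9811 degrees (acute angle)

66.9811 degrees


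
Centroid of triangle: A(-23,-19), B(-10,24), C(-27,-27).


Gx = (-23- 10- 27)/3 = -60/3 = -20.0000
Gy = (-19+24- 27)/3 = -22/3 = -7.3333

G = (-20.0000, -7.3333)


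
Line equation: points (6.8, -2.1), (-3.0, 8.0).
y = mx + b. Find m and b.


m = (10.1)/(-9.8) = -1.0306
b = y1 - m*x1 = -2.1 - (10.1*6.8)/(-9.8) = -2.1 + 7.0082 = 4.9082

y = -1.0306x + 4.9082


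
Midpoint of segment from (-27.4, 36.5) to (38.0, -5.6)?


Mx = (-27.4 + 38.0)/2 = 10.6/2 = 5.3000
My = (36.5 - 5.6)/2 = 30.9/2 = 15.4500

(5.3000, 15.4500)


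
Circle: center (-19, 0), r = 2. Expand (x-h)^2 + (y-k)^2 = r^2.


(x+ 19)^2 + (y-0)^2 = 2^2
D = -2h = 38, E = -2k = 0
F = h^2+k^2-r^2 = 361+0-4 = 357

x^2 + y^2 + 38x + 357 = 0


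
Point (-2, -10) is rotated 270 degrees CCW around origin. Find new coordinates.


cos(270) = 0, sin(270) = -1
x' = -2*0 + 10*(-1) = -10
y' = -2*(-1) - 10*0 = 2

(-10, 2)


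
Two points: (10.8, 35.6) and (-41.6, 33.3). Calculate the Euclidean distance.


dx = -41.6 - 10.8 = -52.4
dy = 33.3 - 35.6 = -2.3
d = sqrt(2745.76 + 5.29) = sqrt(2751.05) = 52.4505

52.4505


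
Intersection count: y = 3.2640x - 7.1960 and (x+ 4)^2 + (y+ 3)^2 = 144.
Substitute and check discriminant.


Substitute y = 3.2640x - 7.1960: (x+ 4)^2 + (3.2640x- 7.1960+ 3)^2 = 144
Expand to Ax^2 + Bx + C = 0, where b-k = -4.196
A = 1+m^2 = 11.653696
B = 2(m(b-k) - h) = 2(3.2640*(-4.196) + 4) = -19.391488
C = h^2 + (b-k)^2 - r^2 = 16 + 17.606416 - 144 = -110.393584
disc = B^2-4AC = 376.0298 + 5145.9731 = 5522.0029
disc > 0

2 intersection points


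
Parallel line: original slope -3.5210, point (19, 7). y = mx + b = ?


Parallel lines have equal slopes.
m2 = -3.5210
b2 = 7 + 3.5210*19 = 73.8990

y = -3.5210x + 73.8990


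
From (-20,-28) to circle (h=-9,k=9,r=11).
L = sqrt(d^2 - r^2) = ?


d = sqrt((-20+ 9)^2 + (-28-9)^2) = sqrt(121+1369) = 38.6005
L = sqrt(1490.0000 - 121) = sqrt(1369.0000) = 37.0000

37.0000


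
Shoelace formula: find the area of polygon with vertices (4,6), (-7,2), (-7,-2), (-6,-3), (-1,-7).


sum(xi*y_{i+1}) = 4*2 - 7*(-2) - 7*(-3) - 6*(-7) - 1*6 = 79
sum(yi*x_{i+1}) = 6*(-7) + 2*(-7) - 2*(-6) - 3*(-1) - 7*4 = -69
Area = |79 + 69|/2 = 148/2 = 74.0000

74.0000 sq units


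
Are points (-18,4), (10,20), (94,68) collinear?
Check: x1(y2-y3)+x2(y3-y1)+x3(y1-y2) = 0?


-18*(20-68) + 10*(68-4) + 94*(4-20)
= 864 + 640 - 1504 = 0

Yes, collinear (determinant = 0)


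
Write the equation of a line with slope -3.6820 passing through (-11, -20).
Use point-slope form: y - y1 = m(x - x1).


y + 20 = -3.6820(x + 11)
y = -3.6820x - 20 + 3.6820*(-11)
y = -3.6820x - 60.5020

y = -3.6820x - 60.5020


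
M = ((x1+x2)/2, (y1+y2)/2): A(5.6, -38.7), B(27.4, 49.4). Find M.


Mx = (5.6 + 27.4)/2 = 33.0/2 = 16.5000
My = (-38.7 + 49.4)/2 = 10.7/2 = 5.3500

(16.5000, 5.3500)


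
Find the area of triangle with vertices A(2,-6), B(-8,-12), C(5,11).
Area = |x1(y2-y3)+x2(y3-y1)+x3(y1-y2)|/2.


2*(-12-11) = -46
-8*(11+ 6) = -136
5*(-6+ 12) = 30
sum = -152
Area = |-152|/2 = 76.0000

76.0000 sq units


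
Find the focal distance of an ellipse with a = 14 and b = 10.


c^2 = 14^2 - 10^2 = 196 - 100 = 96
c = sqrt(96) = 9.7980

c = 9.7980


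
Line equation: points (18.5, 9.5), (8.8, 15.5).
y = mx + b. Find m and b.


m = (6.0)/(-9.7) = -0.6186
b = y1 - m*x1 = 9.5 - (6.0*18.5)/(-9.7) = 9.5 + 11.4433 = 20.9433

y = -0.6186x + 20.9433


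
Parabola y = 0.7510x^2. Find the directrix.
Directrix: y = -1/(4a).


a = 0.7510
1/(4a) = 0.3329
directrix: y = -0.3329 = -0.3329

y = -0.3329


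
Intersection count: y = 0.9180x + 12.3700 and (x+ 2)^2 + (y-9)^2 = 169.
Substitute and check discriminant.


Substitute y = 0.9180x + 12.3700: (x+ 2)^2 + (0.9180x+12.3700-9)^2 = 169
Expand to Ax^2 + Bx + C = 0, where b-k = 3.37
A = 1+m^2 = 1.842724
B = 2(m(b-k) - h) = 2(0.9180*3.37 + 2) = 10.18732
C = h^2 + (b-k)^2 - r^2 = 4 + 11.3569 - 169 = -153.6431
disc = B^2-4AC = 103.7815 + 1132.4873 = 1236.2688
disc > 0

2 intersection points


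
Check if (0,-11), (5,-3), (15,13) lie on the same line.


0*(-3-13) + 5*(13+ 11) + 15*(-11+ 3)
= 0 + 120 - 120 = 0

Yes, collinear (determinant = 0)


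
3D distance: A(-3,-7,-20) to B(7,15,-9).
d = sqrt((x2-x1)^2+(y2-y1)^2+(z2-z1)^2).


dx=10, dy=22, dz=11
d = sqrt(100+484+121) = sqrt(705) = 26.5518

26.5518


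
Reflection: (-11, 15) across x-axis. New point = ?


Reflection rule for x-axis: (x, -y)
(-11, 15) -> (-11, -15)

(-11, -15)


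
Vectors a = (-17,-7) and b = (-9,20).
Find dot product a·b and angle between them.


a·b = -17*(-9) - 7*20 = 153 - 140 = 13
|a| = sqrt(289+49) = 18.3848
|b| = sqrt(81+400) = 21.9317
cos(theta) = 13/(sqrt(338)*sqrt(481)) = 13/sqrt(162578) = 0.032241
theta = arccos(13/sqrt(162578)) = 88.1524 degrees

a·b = 13, theta = 88.1524 deg


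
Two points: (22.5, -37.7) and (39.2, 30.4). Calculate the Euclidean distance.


dx = 39.2 - 22.5 = 16.7
dy = 30.4 + 37.7 = 68.1
d = sqrt(278.89 + 4637.61) = sqrt(4916.5) = 70.1178

70.1178


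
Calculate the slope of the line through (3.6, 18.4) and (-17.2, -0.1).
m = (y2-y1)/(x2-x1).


dy = -0.1 - 18.4 = -18.5
dx = -17.2 - 3.6 = -20.8
m = -18.5/(-20.8) = 0.8894

m = 0.8894


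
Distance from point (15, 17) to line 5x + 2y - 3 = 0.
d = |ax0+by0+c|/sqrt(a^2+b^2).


|5*15 + 2*17 - 3| = |106| = 106
sqrt(25 + 4) = sqrt(29) = 5.3852
d = 106/sqrt(29) = 19.6837

19.6837


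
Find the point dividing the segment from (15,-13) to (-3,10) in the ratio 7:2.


Px = (7*(-3) + 2*15)/9 = 9/9 = 1.0000
Py = (7*10 + 2*(-13))/9 = 44/9 = 4.8889

P = (1.0000, 4.8889)


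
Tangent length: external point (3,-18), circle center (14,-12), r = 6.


d = sqrt((3-14)^2 + (-18+ 12)^2) = sqrt(121+36) = 12.5300
L = sqrt(157.0000 - 36) = sqrt(121.0000) = 11.0000

11.0000


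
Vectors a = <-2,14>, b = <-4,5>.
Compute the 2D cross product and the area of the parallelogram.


cross = -2*5 - 14*(-4) = -10 + 56 = 46
Parallelogram area = |46| = 46

cross = 46, parallelogram area = 46


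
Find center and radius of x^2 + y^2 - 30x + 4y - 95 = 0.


h = -D/2 = 30/2 = 15
k = -E/2 = -4/2 = -2
r^2 = h^2 + k^2 - F = 225 + 4 + 95 = 324
r = 18

Center (15, -2), radius = 18


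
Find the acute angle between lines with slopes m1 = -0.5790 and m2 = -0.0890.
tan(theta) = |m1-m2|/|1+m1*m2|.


m1-m2 = -0.49
1+m1*m2 = 1.051531
tan(theta) = |-0.49/1.051531| = 0.465987
theta = arctan(|-0.49/1.051531|) = 24.9849 degrees (acute angle)

24.9849 degrees


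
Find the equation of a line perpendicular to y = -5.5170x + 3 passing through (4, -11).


Perpendicular slope = -1/m1 = -1/(-5.5170) = 0.1813
b2 = y0 - m2*x0 = -11 + 4/(-5.5170) = -11 - 0.7250 = -11.7250

y = 0.1813x - 11.7250


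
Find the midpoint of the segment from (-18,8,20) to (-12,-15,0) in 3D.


Mx = (-18- 12)/2 = -15.0000
My = (8- 15)/2 = -3.5000
Mz = (20+0)/2 = 10.0000

M = (-15.0000, -3.5000, 10.0000)


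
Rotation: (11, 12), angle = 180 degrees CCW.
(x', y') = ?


cos(180) = -1, sin(180) = 0
x' = 11*(-1) - 12*0 = -11
y' = 11*0 + 12*(-1) = -12

(-11, -12)


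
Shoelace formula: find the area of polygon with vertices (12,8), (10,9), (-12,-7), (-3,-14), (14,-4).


sum(xi*y_{i+1}) = 12*9 + 10*(-7) - 12*(-14) - 3*(-4) + 14*8 = 330
sum(yi*x_{i+1}) = 8*10 + 9*(-12) - 7*(-3) - 14*14 - 4*12 = -251
Area = |330 + 251|/2 = 581/2 = 290.5000

290.5000 sq units


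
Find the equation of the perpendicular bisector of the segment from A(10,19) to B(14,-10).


Midpoint = (12, 4.5)
Slope of AB = dy/dx = -29/4 = -7.2500
Perp slope = -dx/dy = 4/29 = 0.1379
b = My - (perp slope)*Mx = 4.5 + (4*12)/(-29) = 4.5 - 1.6552 = 2.8448

y = 0.1379x + 2.8448


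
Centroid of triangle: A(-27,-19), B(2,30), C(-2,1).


Gx = (-27+2- 2)/3 = -27/3 = -9.0000
Gy = (-19+30+1)/3 = 12/3 = 4.0000

G = (-9.0000, 4.0000)


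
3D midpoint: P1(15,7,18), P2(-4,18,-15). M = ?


Mx = (15- 4)/2 = 5.5000
My = (7+18)/2 = 12.5000
Mz = (18- 15)/2 = 1.5000

M = (5.5000, 12.5000, 1.5000)


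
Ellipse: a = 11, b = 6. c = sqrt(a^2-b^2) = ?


c^2 = 11^2 - 6^2 = 121 - 36 = 85
c = sqrt(85) = 9.2195

c = 9.2195


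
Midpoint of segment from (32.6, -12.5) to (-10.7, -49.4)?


Mx = (32.6 - 10.7)/2 = 21.9/2 = 10.9500
My = (-12.5 - 49.4)/2 = -61.9/2 = -30.9500

(10.9500, -30.9500)


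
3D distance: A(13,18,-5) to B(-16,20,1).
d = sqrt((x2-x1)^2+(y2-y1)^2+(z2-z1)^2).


dx=-29, dy=2, dz=6
d = sqrt(841+4+36) = sqrt(881) = 29.6816

29.6816


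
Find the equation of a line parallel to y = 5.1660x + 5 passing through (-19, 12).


Parallel lines have equal slopes.
m2 = 5.1660
b2 = 12 - 5.1660*(-19) = 110.1540

y = 5.1660x + 110.1540


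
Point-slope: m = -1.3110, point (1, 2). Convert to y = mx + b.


y - 2 = -1.3110(x - 1)
y = -1.3110x + 2 + 1.3110*1
y = -1.3110x + 3.3110

y = -1.3110x + 3.3110


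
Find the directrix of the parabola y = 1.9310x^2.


a = 1.9310
1/(4a) = 0.1295
directrix: y = -0.1295 = -0.1295

y = -0.1295


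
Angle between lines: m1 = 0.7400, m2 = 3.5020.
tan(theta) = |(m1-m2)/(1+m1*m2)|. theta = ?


m1-m2 = -2.762
1+m1*m2 = 3.59148
tan(theta) = |-2.762/3.59148| = 0.769042
theta = arctan(|-2.762/3.59148|) = 37.5618 degrees (acute angle)

37.5618 degrees


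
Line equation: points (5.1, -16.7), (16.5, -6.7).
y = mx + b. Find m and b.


m = (10.0)/(11.4) = 0.8772
b = y1 - m*x1 = -16.7 - (10.0*5.1)/(11.4) = -16.7 - 4.4737 = -21.1737

y = 0.8772x - 21.1737


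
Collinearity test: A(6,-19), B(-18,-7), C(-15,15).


6*(-7-15) - 18*(15+ 19) - 15*(-19+ 7)
= -132 - 612 + 180 = -564

No, not collinear (determinant = -564)


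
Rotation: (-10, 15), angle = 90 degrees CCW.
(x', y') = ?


cos(90) = 0, sin(90) = 1
x' = -10*0 - 15*1 = -15
y' = -10*1 + 15*0 = -10

(-15, -10)


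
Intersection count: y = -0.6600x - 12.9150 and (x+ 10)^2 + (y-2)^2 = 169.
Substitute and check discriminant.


Substitute y = -0.6600x - 12.9150: (x+ 10)^2 + (-0.6600x- 12.9150-2)^2 = 169
Expand to Ax^2 + Bx + C = 0, where b-k = -14.915
A = 1+m^2 = 1.4356
B = 2(m(b-k) - h) = 2(-0.6600*(-14.915) + 10) = 39.6878
C = h^2 + (b-k)^2 - r^2 = 100 + 222.457225 - 169 = 153.457225
disc = B^2-4AC = 1575.1215 - 881.2128 = 693.9087
disc > 0

2 intersection points


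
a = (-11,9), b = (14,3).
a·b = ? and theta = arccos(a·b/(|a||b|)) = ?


a·b = -11*14 + 9*3 = -154 + 27 = -127
|a| = sqrt(121+81) = 14.2127
|b| = sqrt(196+9) = 14.3178
cos(theta) = -127/(sqrt(202)*sqrt(205)) = -127/sqrt(41410) = -0.624096
theta = arccos(-127/sqrt(41410)) = 128.6158 degrees

a·b = -127, theta = 128.6158 deg


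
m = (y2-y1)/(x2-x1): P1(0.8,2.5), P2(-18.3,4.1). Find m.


dy = 4.1 - 2.5 = 1.6
dx = -18.3 - 0.8 = -19.1
m = 1.6/(-19.1) = -0.0838

m = -0.0838


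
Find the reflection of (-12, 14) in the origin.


Reflection rule for origin: (-x, -y)
(-12, 14) -> (12, -14)

(12, -14)


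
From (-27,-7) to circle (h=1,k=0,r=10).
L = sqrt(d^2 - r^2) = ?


d = sqrt((-27-1)^2 + (-7-0)^2) = sqrt(784+49) = 28.8617
L = sqrt(833.0000 - 100) = sqrt(733.0000) = 27.0740

27.0740


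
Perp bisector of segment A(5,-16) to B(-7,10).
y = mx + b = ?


Midpoint = (-1, -3)
Slope of AB = dy/dx = 26/(-12) = -2.1667
Perp slope = -dx/dy = 12/26 = 0.4615
b = My - (perp slope)*Mx = -3 + (-12*(-1))/26 = -3 + 0.4615 = -2.5385

y = 0.4615x - 2.5385


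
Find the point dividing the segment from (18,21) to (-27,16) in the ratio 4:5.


Px = (4*(-27) + 5*18)/9 = -18/9 = -2.0000
Py = (4*16 + 5*21)/9 = 169/9 = 18.7778

P = (-2.0000, 18.7778)


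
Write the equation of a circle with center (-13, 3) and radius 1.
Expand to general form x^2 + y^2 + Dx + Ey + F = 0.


(x+ 13)^2 + (y-3)^2 = 1^2
D = -2h = 26, E = -2k = -6
F = h^2+k^2-r^2 = 169+9-1 = 177

x^2 + y^2 + 26x - 6y + 177 = 0


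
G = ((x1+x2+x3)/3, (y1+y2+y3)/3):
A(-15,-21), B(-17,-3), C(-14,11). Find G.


Gx = (-15- 17- 14)/3 = -46/3 = -15.3333
Gy = (-21- 3+11)/3 = -13/3 = -4.3333

G = (-15.3333, -4.3333)


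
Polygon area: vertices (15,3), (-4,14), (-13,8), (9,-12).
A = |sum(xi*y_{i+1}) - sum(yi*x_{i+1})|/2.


sum(xi*y_{i+1}) = 15*14 - 4*8 - 13*(-12) + 9*3 = 361
sum(yi*x_{i+1}) = 3*(-4) + 14*(-13) + 8*9 - 12*15 = -302
Area = |361 + 302|/2 = 663/2 = 331.5000

331.5000 sq units


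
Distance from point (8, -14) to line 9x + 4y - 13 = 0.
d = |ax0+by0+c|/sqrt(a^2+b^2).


|9*8 + 4*(-14) - 13| = |3| = 3
sqrt(81 + 16) = sqrt(97) = 9.8489
d = 3/sqrt(97) = 0.3046

0.3046


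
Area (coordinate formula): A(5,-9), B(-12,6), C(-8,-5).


5*(6+ 5) = 55
-12*(-5+ 9) = -48
-8*(-9-6) = 120
sum = 127
Area = |127|/2 = 63.5000

63.5000 sq units


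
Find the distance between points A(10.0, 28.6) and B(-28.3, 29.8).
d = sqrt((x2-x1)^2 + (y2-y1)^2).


dx = -28.3 - 10.0 = -38.3
dy = 29.8 - 28.6 = 1.2
d = sqrt(1466.89 + 1.44) = sqrt(1468.33) = 38.3188

38.3188


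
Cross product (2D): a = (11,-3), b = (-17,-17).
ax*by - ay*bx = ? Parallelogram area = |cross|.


cross = 11*(-17) + 3*(-17) = -187 - 51 = -238
Parallelogram area = |-238| = 238

cross = -238, parallelogram area = 238


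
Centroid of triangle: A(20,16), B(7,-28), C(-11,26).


Gx = (20+7- 11)/3 = 16/3 = 5.3333
Gy = (16- 28+26)/3 = 14/3 = 4.6667

G = (5.3333, 4.6667)


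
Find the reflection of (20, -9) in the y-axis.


Reflection rule for y-axis: (-x, y)
(20, -9) -> (-20, -9)

(-20, -9)


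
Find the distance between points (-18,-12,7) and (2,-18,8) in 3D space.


dx=20, dy=-6, dz=1
d = sqrt(400+36+1) = sqrt(437) = 20.9045

20.9045


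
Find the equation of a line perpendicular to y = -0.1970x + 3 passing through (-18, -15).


Perpendicular slope = -1/m1 = -1/(-0.1970) = 5.0761
b2 = y0 - m2*x0 = -15 - 18/(-0.1970) = -15 + 91.3706 = 76.3706

y = 5.0761x + 76.3706


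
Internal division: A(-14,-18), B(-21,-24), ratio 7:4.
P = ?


Px = (7*(-21) + 4*(-14))/11 = -203/11 = -18.4545
Py = (7*(-24) + 4*(-18))/11 = -240/11 = -21.8182

P = (-18.4545, -21.8182)


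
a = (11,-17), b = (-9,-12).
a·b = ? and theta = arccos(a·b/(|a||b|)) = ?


a·b = 11*(-9) - 17*(-12) = -99 + 204 = 105
|a| = sqrt(121+289) = 20.2485
|b| = sqrt(81+144) = 15.0000
cos(theta) = 105/(sqrt(410)*sqrt(225)) = 105/sqrt(92250) = 0.345705
theta = arccos(105/sqrt(92250)) = 69.7751 degrees

a·b = 105, theta = 69.7751 deg


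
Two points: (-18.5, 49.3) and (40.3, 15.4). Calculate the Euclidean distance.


dx = 40.3 + 18.5 = 58.8
dy = 15.4 - 49.3 = -33.9
d = sqrt(3457.44 + 1149.21) = sqrt(4606.65) = 67.8723

67.8723


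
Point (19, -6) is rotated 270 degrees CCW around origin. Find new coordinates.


cos(270) = 0, sin(270) = -1
x' = 19*0 + 6*(-1) = -6
y' = 19*(-1) - 6*0 = -19

(-6, -19)


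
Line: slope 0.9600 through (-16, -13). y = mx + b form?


y + 13 = 0.9600(x + 16)
y = 0.9600x - 13 - 0.9600*(-16)
y = 0.9600x + 2.3600

y = 0.9600x + 2.3600


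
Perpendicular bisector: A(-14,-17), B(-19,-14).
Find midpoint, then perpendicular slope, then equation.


Midpoint = (-16.5, -15.5)
Slope of AB = dy/dx = 3/(-5) = -0.6000
Perp slope = -dx/dy = 5/3 = 1.6667
b = My - (perp slope)*Mx = -15.5 + (-5*(-16.5))/3 = -15.5 + 27.5000 = 12.0000

y = 1.6667x + 12.0000


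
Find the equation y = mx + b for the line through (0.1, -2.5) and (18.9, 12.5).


m = (15.0)/(18.8) = 0.7979
b = y1 - m*x1 = -2.5 - (15.0*0.1)/(18.8) = -2.5 - 0.0798 = -2.5798

y = 0.7979x - 2.5798


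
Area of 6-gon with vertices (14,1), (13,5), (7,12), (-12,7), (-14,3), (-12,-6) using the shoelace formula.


sum(xi*y_{i+1}) = 14*5 + 13*12 + 7*7 - 12*3 - 14*(-6) - 12*1 = 311
sum(yi*x_{i+1}) = 1*13 + 5*7 + 12*(-12) + 7*(-14) + 3*(-12) - 6*14 = -314
Area = |311 + 314|/2 = 625/2 = 312.5000

312.5000 sq units


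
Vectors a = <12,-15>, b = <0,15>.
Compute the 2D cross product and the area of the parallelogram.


cross = 12*15 + 15*0 = 180 - 0 = 180
Parallelogram area = |180| = 180

cross = 180, parallelogram area = 180


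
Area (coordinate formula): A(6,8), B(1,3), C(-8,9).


6*(3-9) = -36
1*(9-8) = 1
-8*(8-3) = -40
sum = -75
Area = |-75|/2 = 37.5000

37.5000 sq units


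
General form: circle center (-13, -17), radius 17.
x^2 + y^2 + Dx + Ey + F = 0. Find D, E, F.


(x+ 13)^2 + (y+ 17)^2 = 17^2
D = -2h = 26, E = -2k = 34
F = h^2+k^2-r^2 = 169+289-289 = 169

D = 26, E = 34, F = 169


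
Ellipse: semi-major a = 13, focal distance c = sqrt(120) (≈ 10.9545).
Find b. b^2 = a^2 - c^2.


b^2 = 13^2 - (sqrt(120))^2 = 169 - 120 = 49
b = sqrt(49) = 7

b = 7


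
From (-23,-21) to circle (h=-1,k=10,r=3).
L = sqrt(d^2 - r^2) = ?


d = sqrt((-23+ 1)^2 + (-21-10)^2) = sqrt(484+961) = 38.0132
L = sqrt(1445.0000 - 9) = sqrt(1436.0000) = 37.8946

37.8946


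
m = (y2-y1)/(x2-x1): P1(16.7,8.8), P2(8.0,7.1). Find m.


dy = 7.1 - 8.8 = -1.7
dx = 8.0 - 16.7 = -8.7
m = -1.7/(-8.7) = 0.1954

m = 0.1954


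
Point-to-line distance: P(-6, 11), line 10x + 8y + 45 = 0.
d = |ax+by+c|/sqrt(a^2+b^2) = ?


|10*(-6) + 8*11 + 45| = |73| = 73
sqrt(100 + 64) = sqrt(164) = 12.8062
d = 73/sqrt(164) = 5.7003

5.7003


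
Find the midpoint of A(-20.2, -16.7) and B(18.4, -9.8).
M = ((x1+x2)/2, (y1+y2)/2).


Mx = (-20.2 + 18.4)/2 = -1.8/2 = -0.9000
My = (-16.7 - 9.8)/2 = -26.5/2 = -13.2500

(-0.9000, -13.2500)


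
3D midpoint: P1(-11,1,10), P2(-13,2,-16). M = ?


Mx = (-11- 13)/2 = -12.0000
My = (1+2)/2 = 1.5000
Mz = (10- 16)/2 = -3.0000

M = (-12.0000, 1.5000, -3.0000)


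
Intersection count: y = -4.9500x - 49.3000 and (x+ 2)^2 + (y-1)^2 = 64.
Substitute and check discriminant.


Substitute y = -4.9500x - 49.3000: (x+ 2)^2 + (-4.9500x- 49.3000-1)^2 = 64
Expand to Ax^2 + Bx + C = 0, where b-k = -50.3
A = 1+m^2 = 25.5025
B = 2(m(b-k) - h) = 2(-4.9500*(-50.3) + 2) = 501.97
C = h^2 + (b-k)^2 - r^2 = 4 + 2530.09 - 64 = 2470.09
disc = B^2-4AC = 251973.8809 - 251973.8809 = 0
disc = 0

1 intersection point (tangent)


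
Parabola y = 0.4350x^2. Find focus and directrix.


a = 0.4350
1/(4a) = 0.5747
Focus = (0, 0.5747)
Directrix: y = -0.5747

Focus = (0, 0.5747), Directrix: y = -0.5747


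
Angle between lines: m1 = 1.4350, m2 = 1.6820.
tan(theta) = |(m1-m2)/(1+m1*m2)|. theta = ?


m1-m2 = -0.247
1+m1*m2 = 3.41367
tan(theta) = |-0.247/3.41367| = 0.072356
theta = arctan(|-0.247/3.41367|) = 4.1385 degrees (acute angle)

4.1385 degrees


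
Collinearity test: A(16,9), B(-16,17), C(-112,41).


16*(17-41) - 16*(41-9) - 112*(9-17)
= -384 - 512 + 896 = 0

Yes, collinear (determinant = 0)


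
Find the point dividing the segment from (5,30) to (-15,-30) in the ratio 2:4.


Px = (2*(-15) + 4*5)/6 = -10/6 = -1.6667
Py = (2*(-30) + 4*30)/6 = 60/6 = 10.0000

P = (-1.6667, 10.0000)


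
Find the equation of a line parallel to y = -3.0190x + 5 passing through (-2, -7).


Parallel lines have equal slopes.
m2 = -3.0190
b2 = -7 + 3.0190*(-2) = -13.0380

y = -3.0190x - 13.0380


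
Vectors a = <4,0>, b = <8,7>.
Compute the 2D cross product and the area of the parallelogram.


cross = 4*7 - 0*8 = 28 - 0 = 28
Parallelogram area = |28| = 28

cross = 28, parallelogram area = 28


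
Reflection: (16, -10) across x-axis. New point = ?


Reflection rule for x-axis: (x, -y)
(16, -10) -> (16, 10)

(16, 10)


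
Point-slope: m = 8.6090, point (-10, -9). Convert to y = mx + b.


y + 9 = 8.6090(x + 10)
y = 8.6090x - 9 - 8.6090*(-10)
y = 8.6090x + 77.0900

y = 8.6090x + 77.0900


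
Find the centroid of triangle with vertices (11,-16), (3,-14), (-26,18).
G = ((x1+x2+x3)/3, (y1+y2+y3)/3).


Gx = (11+3- 26)/3 = -12/3 = -4.0000
Gy = (-16- 14+18)/3 = -12/3 = -4.0000

G = (-4.0000, -4.0000)


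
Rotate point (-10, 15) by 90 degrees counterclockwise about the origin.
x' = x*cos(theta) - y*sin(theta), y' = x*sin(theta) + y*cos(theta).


cos(90) = 0, sin(90) = 1
x' = -10*0 - 15*1 = -15
y' = -10*1 + 15*0 = -10

(-15, -10)


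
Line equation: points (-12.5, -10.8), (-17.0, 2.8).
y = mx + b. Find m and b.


m = (13.6)/(-4.5) = -3.0222
b = y1 - m*x1 = -10.8 - (13.6*(-12.5))/(-4.5) = -10.8 - 37.7778 = -48.5778

y = -3.0222x - 48.5778


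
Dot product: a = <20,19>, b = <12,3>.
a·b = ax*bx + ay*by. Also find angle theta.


a·b = 20*12 + 19*3 = 240 + 57 = 297
|a| = sqrt(400+361) = 27.5862
|b| = sqrt(144+9) = 12.3693
cos(theta) = 297/(sqrt(761)*sqrt(153)) = 297/sqrt(116433) = 0.870399
theta = arccos(297/sqrt(116433)) = 29.4950 degrees

a·b = 297, theta = 29.4950 deg


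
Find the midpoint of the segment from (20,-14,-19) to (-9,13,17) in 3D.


Mx = (20- 9)/2 = 5.5000
My = (-14+13)/2 = -0.5000
Mz = (-19+17)/2 = -1.0000

M = (5.5000, -0.5000, -1.0000)


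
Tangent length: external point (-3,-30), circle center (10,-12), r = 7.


d = sqrt((-3-10)^2 + (-30+ 12)^2) = sqrt(169+324) = 22.2036
L = sqrt(493.0000 - 49) = sqrt(444.0000) = 21.0713

21.0713


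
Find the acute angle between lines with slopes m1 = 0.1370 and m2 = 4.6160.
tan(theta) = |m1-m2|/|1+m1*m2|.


m1-m2 = -4.479
1+m1*m2 = 1.632392
tan(theta) = |-4.479/1.632392| = 2.743826
theta = arctan(|-4.479/1.632392|) = 69.9755 degrees (acute angle)

69.9755 degrees


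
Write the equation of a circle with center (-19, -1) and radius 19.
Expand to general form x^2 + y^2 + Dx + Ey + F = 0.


(x+ 19)^2 + (y+ 1)^2 = 19^2
D = -2h = 38, E = -2k = 2
F = h^2+k^2-r^2 = 361+1-361 = 1

x^2 + y^2 + 38x + 2y + 1 = 0


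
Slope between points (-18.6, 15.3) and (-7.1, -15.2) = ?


dy = -15.2 - 15.3 = -30.5
dx = -7.1 + 18.6 = 11.5
m = -30.5/11.5 = -2.6522

m = -2.6522


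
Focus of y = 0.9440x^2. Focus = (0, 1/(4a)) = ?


a = 0.9440
4a = 3.7760
focus = (0, 1/3.7760) = (0, 0.2648)

Focus = (0, 0.2648)


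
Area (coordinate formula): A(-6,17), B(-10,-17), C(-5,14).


-6*(-17-14) = 186
-10*(14-17) = 30
-5*(17+ 17) = -170
sum = 46
Area = |46|/2 = 23.0000

23.0000 sq units


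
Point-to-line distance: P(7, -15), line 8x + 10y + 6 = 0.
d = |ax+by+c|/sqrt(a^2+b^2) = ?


|8*7 + 10*(-15) + 6| = |-88| = 88
sqrt(64 + 100) = sqrt(164) = 12.8062
d = 88/sqrt(164) = 6.8716

6.8716


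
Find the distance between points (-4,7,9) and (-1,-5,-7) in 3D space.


dx=3, dy=-12, dz=-16
d = sqrt(9+144+256) = sqrt(409) = 20.2237

20.2237


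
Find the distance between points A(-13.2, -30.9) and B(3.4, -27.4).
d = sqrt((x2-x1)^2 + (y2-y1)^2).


dx = 3.4 + 13.2 = 16.6
dy = -27.4 + 30.9 = 3.5
d = sqrt(275.56 + 12.25) = sqrt(287.81) = 16.9650

16.9650


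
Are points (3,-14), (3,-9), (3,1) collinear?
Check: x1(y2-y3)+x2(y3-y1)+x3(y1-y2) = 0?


3*(-9-1) + 3*(1+ 14) + 3*(-14+ 9)
= -30 + 45 - 15 = 0

Yes, collinear (determinant = 0)


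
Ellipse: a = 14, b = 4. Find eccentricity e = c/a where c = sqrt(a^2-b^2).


c = sqrt(196-16) = sqrt(180) = 13.4164
e = c/a = sqrt(180)/14 = 0.9583

e = 0.9583


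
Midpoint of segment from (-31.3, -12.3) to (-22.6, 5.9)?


Mx = (-31.3 - 22.6)/2 = -53.9/2 = -26.9500
My = (-12.3 + 5.9)/2 = -6.4/2 = -3.2000

(-26.9500, -3.2000)


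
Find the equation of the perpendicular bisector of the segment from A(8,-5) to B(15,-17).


Midpoint = (11.5, -11)
Slope of AB = dy/dx = -12/7 = -1.7143
Perp slope = -dx/dy = 7/12 = 0.5833
b = My - (perp slope)*Mx = -11 + (7*11.5)/(-12) = -11 - 6.7083 = -17.7083

y = 0.5833x - 17.7083


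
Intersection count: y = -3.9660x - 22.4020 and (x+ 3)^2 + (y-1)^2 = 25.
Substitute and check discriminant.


Substitute y = -3.9660x - 22.4020: (x+ 3)^2 + (-3.9660x- 22.4020-1)^2 = 25
Expand to Ax^2 + Bx + C = 0, where b-k = -23.402
A = 1+m^2 = 16.729156
B = 2(m(b-k) - h) = 2(-3.9660*(-23.402) + 3) = 191.624664
C = h^2 + (b-k)^2 - r^2 = 9 + 547.653604 - 25 = 531.653604
disc = B^2-4AC = 36720.0119 - 35576.4643 = 1143.5476
disc > 0

2 intersection points


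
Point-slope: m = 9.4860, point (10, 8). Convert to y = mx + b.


y - 8 = 9.4860(x - 10)
y = 9.4860x + 8 - 9.4860*10
y = 9.4860x - 86.8600

y = 9.4860x - 86.8600


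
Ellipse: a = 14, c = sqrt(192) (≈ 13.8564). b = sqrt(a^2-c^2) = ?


b^2 = 14^2 - (sqrt(192))^2 = 196 - 192 = 4
b = sqrt(4) = 2

b = 2


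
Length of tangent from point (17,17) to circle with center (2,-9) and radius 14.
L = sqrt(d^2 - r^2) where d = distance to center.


d = sqrt((17-2)^2 + (17+ 9)^2) = sqrt(225+676) = 30.0167
L = sqrt(901.0000 - 196) = sqrt(705.0000) = 26.5518

26.5518


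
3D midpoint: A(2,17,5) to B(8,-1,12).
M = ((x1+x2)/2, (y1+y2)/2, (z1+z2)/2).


Mx = (2+8)/2 = 5.0000
My = (17- 1)/2 = 8.0000
Mz = (5+12)/2 = 8.5000

M = (5.0000, 8.0000, 8.5000)


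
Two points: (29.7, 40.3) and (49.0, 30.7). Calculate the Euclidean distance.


dx = 49.0 - 29.7 = 19.3
dy = 30.7 - 40.3 = -9.6
d = sqrt(372.49 + 92.16) = sqrt(464.65) = 21.5557

21.5557


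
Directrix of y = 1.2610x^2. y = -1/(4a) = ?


a = 1.2610
1/(4a) = 0.1983
directrix: y = -0.1983 = -0.1983

y = -0.1983


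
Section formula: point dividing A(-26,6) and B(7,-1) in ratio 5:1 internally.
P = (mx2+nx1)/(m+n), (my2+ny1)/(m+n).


Px = (5*7 + 1*(-26))/6 = 9/6 = 1.5000
Py = (5*(-1) + 1*6)/6 = 1/6 = 0.1667

P = (1.5000, 0.1667)


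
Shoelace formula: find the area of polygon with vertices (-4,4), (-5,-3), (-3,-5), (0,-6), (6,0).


sum(xi*y_{i+1}) = -4*(-3) - 5*(-5) - 3*(-6) + 0*0 + 6*4 = 79
sum(yi*x_{i+1}) = 4*(-5) - 3*(-3) - 5*0 - 6*6 + 0*(-4) = -47
Area = |79 + 47|/2 = 126/2 = 63.0000

63.0000 sq units


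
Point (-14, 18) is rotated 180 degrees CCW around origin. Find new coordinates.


cos(180) = -1, sin(180) = 0
x' = -14*(-1) - 18*0 = 14
y' = -14*0 + 18*(-1) = -18

(14, -18)


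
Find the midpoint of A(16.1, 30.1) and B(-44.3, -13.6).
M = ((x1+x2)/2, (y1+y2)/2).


Mx = (16.1 - 44.3)/2 = -28.2/2 = -14.1000
My = (30.1 - 13.6)/2 = 16.5/2 = 8.2500

(-14.1000, 8.2500)


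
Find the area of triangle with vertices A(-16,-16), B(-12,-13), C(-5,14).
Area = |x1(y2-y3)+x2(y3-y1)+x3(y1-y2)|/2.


-16*(-13-14) = 432
-12*(14+ 16) = -360
-5*(-16+ 13) = 15
sum = 87
Area = |87|/2 = 43.5000

43.5000 sq units
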